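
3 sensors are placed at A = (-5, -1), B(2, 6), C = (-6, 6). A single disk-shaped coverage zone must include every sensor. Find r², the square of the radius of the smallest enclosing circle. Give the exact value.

25

Side lengths²: AB² = 98, AC² = 50, BC² = 64.
Since AB² = 98 < 64 + 50 = 114, the triangle is acute, so the smallest enclosing circle is the circumcircle.
Circumcentre = (-2, 3), r² = 25.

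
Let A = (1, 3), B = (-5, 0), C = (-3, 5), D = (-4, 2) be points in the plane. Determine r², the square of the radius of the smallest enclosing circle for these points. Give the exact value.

The minimum enclosing circle is determined by three boundary points: A, B, C.
Their circumcentre is (-2.125, 1.75) with r² = 11.328125.
The farthest remaining point D is at distance² 3.578125 ≤ 11.328125.

11.328125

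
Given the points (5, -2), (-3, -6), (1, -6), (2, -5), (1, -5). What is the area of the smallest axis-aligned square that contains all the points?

The bounding box has width 8 and height 4.
An axis-aligned square enclosing the set must have side ≥ max(width, height).
So the minimum side is max(8, 4) = 8.
Area = 8² = 64.

64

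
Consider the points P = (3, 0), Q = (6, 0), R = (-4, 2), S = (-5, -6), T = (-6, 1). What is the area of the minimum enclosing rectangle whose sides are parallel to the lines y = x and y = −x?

110.5

In coordinates u = x + y, v = x − y the rectangle is axis-aligned; the map (x,y)→(u,v) scales areas by 2.
u-values: 3, 6, -2, -11, -5; range = 6 − (-11) = 17.
v-values: 3, 6, -6, 1, -7; range = 6 − (-7) = 13.
Area = (17 × 13) / 2 = 110.5.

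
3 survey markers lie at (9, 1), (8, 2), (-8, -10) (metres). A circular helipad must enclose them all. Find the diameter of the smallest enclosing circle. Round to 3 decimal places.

20.248

Call the three points A, B, C in the order given.
Side lengths²: AB² = 2, AC² = 410, BC² = 400.
Since AC² = 410 ≥ 400 + 2 = 402, the angle opposite AC is not acute, so the smallest enclosing circle has AC as diameter.
Centre = midpoint of AC = (0.5, -4.5), r² = 410/4 = 102.5.
Diameter = 2r = 2√(102.5) ≈ 20.248.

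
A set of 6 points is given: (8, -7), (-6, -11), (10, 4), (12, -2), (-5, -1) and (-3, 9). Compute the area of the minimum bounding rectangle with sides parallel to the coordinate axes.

360

x ranges over [-6, 12], width 18.
y ranges over [-11, 9], height 20.
Area = 18 × 20 = 360.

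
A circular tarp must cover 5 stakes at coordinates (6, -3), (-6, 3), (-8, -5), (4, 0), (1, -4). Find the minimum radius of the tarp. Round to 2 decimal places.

7.24

The minimum enclosing circle of a finite set is fixed by two of the points (as a diameter) or three (as a circumcircle).
The minimum enclosing circle is determined by three boundary points: (6, -3), (-6, 3), (-8, -5).
Their circumcentre is (-11/9, -22/9) with r² = 4250/81.
The farthest remaining point (4, 0) is at distance² 2693/81 ≤ 4250/81.
r = √(4250/81) ≈ 7.24.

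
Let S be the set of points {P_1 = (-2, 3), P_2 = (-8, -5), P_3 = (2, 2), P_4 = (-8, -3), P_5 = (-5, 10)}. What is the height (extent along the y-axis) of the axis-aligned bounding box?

max y = 10, min y = -5, so height = 15.

15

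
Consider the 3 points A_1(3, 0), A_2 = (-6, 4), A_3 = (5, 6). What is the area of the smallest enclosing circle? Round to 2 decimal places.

Side lengths²: A_1A_2² = 97, A_1A_3² = 40, A_2A_3² = 125.
Since A_2A_3² = 125 < 97 + 40 = 137, the triangle is acute, so the smallest enclosing circle is the circumcircle.
Circumcentre = (-25/62, 277/62), r² = 60625/1922.
Area = π·r² = π·60625/1922 ≈ 99.09.

99.09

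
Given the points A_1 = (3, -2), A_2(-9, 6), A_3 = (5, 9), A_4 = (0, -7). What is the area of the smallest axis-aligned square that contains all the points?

The bounding box has width 14 and height 16.
An axis-aligned square enclosing the set must have side ≥ max(width, height).
So the minimum side is max(14, 16) = 16.
Area = 16² = 256.

256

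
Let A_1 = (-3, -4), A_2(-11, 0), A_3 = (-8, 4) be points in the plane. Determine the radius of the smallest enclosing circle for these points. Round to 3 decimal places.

4.794

Side lengths²: A_1A_2² = 80, A_1A_3² = 89, A_2A_3² = 25.
Since A_1A_3² = 89 < 80 + 25 = 105, the triangle is acute, so the smallest enclosing circle is the circumcircle.
Circumcentre = (-137/22, -5/11), r² = 11125/484.
r = √(11125/484) ≈ 4.794.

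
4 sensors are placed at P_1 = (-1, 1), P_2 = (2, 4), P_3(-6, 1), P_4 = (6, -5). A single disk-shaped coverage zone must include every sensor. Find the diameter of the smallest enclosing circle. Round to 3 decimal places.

13.416

By Welzl's lemma the MEC is supported by two points (diametrically opposite) or three points (on a circumcircle).
The farthest pair is P_3–P_4 with squared distance 180. The circle on this segment as diameter has centre (0, -2) and r² = 180/4 = 45.
Check P_1: distance² to centre = 10 ≤ 45, so it lies inside.
All remaining points lie in this disk, and no smaller disk contains both endpoints, so this is the minimum enclosing circle.
Diameter = 2r = 2√45 ≈ 13.416.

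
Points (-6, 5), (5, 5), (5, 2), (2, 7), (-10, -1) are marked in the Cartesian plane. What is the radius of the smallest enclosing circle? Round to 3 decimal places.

8.078

By Welzl's lemma the MEC is supported by two points (diametrically opposite) or three points (on a circumcircle).
The farthest pair is (5, 5)–(-10, -1) with squared distance 261. The circle on this segment as diameter has centre (-2.5, 2) and r² = 261/4 = 65.25.
Check (-6, 5): distance² to centre = 21.25 ≤ 65.25, so it lies inside.
All remaining points lie in this disk, and no smaller disk contains both endpoints, so this is the minimum enclosing circle.
r = √(65.25) ≈ 8.078.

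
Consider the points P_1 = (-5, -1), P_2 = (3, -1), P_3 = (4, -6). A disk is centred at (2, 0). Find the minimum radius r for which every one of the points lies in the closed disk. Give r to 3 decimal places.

7.071

The required radius is the distance from (2, 0) to the farthest point.
Squared distances: 50, 2, 40.
Maximum is 50, attained at P_1.
r = √50 ≈ 7.071.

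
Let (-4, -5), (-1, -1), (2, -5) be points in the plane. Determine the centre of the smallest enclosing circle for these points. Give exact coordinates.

(-1, -4.125)

Call the three points A, B, C in the order given.
Side lengths²: AB² = 25, AC² = 36, BC² = 25.
Since AC² = 36 < 25 + 25 = 50, the triangle is acute, so the smallest enclosing circle is the circumcircle.
Circumcentre = (-1, -4.125), r² = 9.765625.
Centre = (-1, -4.125).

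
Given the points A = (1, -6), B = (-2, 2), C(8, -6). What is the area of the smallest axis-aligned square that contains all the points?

100

The bounding box has width 10 and height 8.
An axis-aligned square enclosing the set must have side ≥ max(width, height).
So the minimum side is max(10, 8) = 10.
Area = 10² = 100.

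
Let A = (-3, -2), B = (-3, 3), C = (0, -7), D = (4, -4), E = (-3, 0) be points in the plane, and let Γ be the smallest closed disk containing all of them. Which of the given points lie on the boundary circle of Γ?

The minimum enclosing circle of a finite set is fixed by two of the points (as a diameter) or three (as a circumcircle).
The minimum enclosing circle is determined by three boundary points: B, C, D.
Their circumcentre is (-11/14, -25/14) with r² = 2725/98.
The farthest remaining point E is at distance² 793/98 ≤ 2725/98.
The points at distance exactly r from the centre are B, C, D — 3 points.

B, C, D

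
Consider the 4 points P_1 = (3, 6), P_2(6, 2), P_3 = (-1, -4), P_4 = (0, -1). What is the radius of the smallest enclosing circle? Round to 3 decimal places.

5.385

A smallest enclosing disk is always determined by at most three of the input points on its boundary.
The farthest pair is P_1–P_3 with squared distance 116. The circle on this segment as diameter has centre (1, 1) and r² = 116/4 = 29.
Check P_2: distance² to centre = 26 ≤ 29, so it lies inside.
All remaining points lie in this disk, and no smaller disk contains both endpoints, so this is the minimum enclosing circle.
r = √29 ≈ 5.385.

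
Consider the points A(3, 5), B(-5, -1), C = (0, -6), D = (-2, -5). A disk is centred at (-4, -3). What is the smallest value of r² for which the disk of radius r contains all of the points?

The required radius is the distance from (-4, -3) to the farthest point.
Squared distances: 113, 5, 25, 8.
Maximum is 113, attained at A.

113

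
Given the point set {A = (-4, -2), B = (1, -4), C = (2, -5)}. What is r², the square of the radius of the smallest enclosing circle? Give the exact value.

11.25

Side lengths²: AB² = 29, AC² = 45, BC² = 2.
Since AC² = 45 ≥ 29 + 2 = 31, the angle opposite AC is not acute, so the smallest enclosing circle has AC as diameter.
Centre = midpoint of AC = (-1, -3.5), r² = 45/4 = 11.25.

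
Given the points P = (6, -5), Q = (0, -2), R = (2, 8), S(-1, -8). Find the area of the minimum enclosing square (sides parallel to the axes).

The bounding box has width 7 and height 16.
An axis-aligned square enclosing the set must have side ≥ max(width, height).
So the minimum side is max(7, 16) = 16.
Area = 16² = 256.

256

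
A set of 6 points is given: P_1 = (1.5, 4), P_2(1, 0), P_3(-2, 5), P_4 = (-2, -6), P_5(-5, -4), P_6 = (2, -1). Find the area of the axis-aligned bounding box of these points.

x ranges over [-5, 2], width 7.
y ranges over [-6, 5], height 11.
Area = 7 × 11 = 77.

77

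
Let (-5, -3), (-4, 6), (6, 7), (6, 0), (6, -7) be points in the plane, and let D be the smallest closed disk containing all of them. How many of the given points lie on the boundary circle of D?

3

A smallest enclosing disk is always determined by at most three of the input points on its boundary.
The minimum enclosing circle is determined by three boundary points: (-4, 6), (6, 7), (6, -7).
Their circumcentre is (1.65, 0) with r² = 67.9225.
The farthest remaining point (-5, -3) is at distance² 53.2225 ≤ 67.9225.
The points at distance exactly r from the centre are (-4, 6), (6, 7), (6, -7) — 3 points.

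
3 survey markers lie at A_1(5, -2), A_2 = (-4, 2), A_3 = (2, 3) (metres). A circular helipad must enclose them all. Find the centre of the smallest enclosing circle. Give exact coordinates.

Side lengths²: A_1A_2² = 97, A_1A_3² = 34, A_2A_3² = 37.
Since A_1A_2² = 97 ≥ 37 + 34 = 71, the angle opposite A_1A_2 is not acute, so the smallest enclosing circle has A_1A_2 as diameter.
Centre = midpoint of A_1A_2 = (0.5, 0), r² = 97/4 = 24.25.
Centre = (0.5, 0).

(0.5, 0)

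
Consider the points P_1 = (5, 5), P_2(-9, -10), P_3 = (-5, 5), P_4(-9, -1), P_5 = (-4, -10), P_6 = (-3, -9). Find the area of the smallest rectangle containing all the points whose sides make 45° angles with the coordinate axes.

In coordinates u = x + y, v = x − y the rectangle is axis-aligned; the map (x,y)→(u,v) scales areas by 2.
u-values: 10, -19, 0, -10, -14, -12; range = 10 − (-19) = 29.
v-values: 0, 1, -10, -8, 6, 6; range = 6 − (-10) = 16.
Area = (29 × 16) / 2 = 232.

232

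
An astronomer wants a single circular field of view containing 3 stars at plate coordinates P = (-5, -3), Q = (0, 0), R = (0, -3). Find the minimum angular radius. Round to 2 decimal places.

Side lengths²: PQ² = 34, PR² = 25, QR² = 9.
Since PQ² = 34 ≥ 25 + 9 = 34, the angle opposite PQ is not acute, so the smallest enclosing circle has PQ as diameter.
Centre = midpoint of PQ = (-2.5, -1.5), r² = 34/4 = 8.5.
r = √(8.5) ≈ 2.92.

2.92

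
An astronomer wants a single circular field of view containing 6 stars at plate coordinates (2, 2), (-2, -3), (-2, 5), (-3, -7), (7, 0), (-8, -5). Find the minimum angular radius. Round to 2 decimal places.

7.91

The farthest pair is (7, 0)–(-8, -5) with squared distance 250. The circle on this segment as diameter has centre (-0.5, -2.5) and r² = 250/4 = 62.5.
Check (2, 2): distance² to centre = 26.5 ≤ 62.5, so it lies inside.
All remaining points lie in this disk, and no smaller disk contains both endpoints, so this is the minimum enclosing circle.
r = √(62.5) ≈ 7.91.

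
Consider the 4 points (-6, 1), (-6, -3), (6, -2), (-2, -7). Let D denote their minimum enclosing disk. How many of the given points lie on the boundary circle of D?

The minimum enclosing circle of a finite set is fixed by two of the points (as a diameter) or three (as a circumcircle).
The minimum enclosing circle is determined by three boundary points: (-6, 1), (6, -2), (-2, -7).
Their circumcentre is (-1/7, -15/14) with r² = 7565/196.
The farthest remaining point (-6, -3) is at distance² 7453/196 ≤ 7565/196.
The points at distance exactly r from the centre are (-6, 1), (6, -2), (-2, -7) — 3 points.

3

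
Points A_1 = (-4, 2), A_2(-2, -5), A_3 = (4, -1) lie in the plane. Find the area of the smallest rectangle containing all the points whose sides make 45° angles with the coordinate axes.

55

In coordinates u = x + y, v = x − y the rectangle is axis-aligned; the map (x,y)→(u,v) scales areas by 2.
u-values: -2, -7, 3; range = 3 − (-7) = 10.
v-values: -6, 3, 5; range = 5 − (-6) = 11.
Area = (10 × 11) / 2 = 55.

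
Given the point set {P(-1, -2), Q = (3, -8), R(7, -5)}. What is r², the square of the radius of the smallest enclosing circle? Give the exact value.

Side lengths²: PQ² = 52, PR² = 73, QR² = 25.
Since PR² = 73 < 52 + 25 = 77, the triangle is acute, so the smallest enclosing circle is the circumcircle.
Circumcentre = (35/12, -67/18), r² = 23725/1296.

23725/1296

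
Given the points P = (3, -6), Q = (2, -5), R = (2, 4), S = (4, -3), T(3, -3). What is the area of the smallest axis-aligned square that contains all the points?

100

The bounding box has width 2 and height 10.
An axis-aligned square enclosing the set must have side ≥ max(width, height).
So the minimum side is max(2, 10) = 10.
Area = 10² = 100.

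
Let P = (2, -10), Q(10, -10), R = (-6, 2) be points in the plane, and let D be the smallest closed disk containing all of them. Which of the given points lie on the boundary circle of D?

Q, R

Side lengths²: PQ² = 64, PR² = 208, QR² = 400.
Since QR² = 400 ≥ 208 + 64 = 272, the angle opposite QR is not acute, so the smallest enclosing circle has QR as diameter.
Centre = midpoint of QR = (2, -4), r² = 400/4 = 100.
The points at distance exactly r from the centre are Q, R — 2 points.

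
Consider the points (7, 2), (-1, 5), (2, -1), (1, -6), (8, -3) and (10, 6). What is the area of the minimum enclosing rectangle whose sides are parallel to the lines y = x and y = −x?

In coordinates u = x + y, v = x − y the rectangle is axis-aligned; the map (x,y)→(u,v) scales areas by 2.
u-values: 9, 4, 1, -5, 5, 16; range = 16 − (-5) = 21.
v-values: 5, -6, 3, 7, 11, 4; range = 11 − (-6) = 17.
Area = (21 × 17) / 2 = 178.5.

178.5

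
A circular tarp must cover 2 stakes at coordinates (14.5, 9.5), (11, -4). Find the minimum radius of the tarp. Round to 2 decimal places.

The smallest circle enclosing two points has them as diameter endpoints.
Centre = midpoint = (12.75, 2.75); r² = |(14.5, 9.5)−(11, -4)|²/4 = 194.5/4 = 48.625.
r = √(48.625) ≈ 6.97.

6.97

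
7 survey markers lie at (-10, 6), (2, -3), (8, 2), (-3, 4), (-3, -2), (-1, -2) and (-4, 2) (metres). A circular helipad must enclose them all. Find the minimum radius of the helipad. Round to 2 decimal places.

A smallest enclosing disk is always determined by at most three of the input points on its boundary.
The farthest pair is (-10, 6)–(8, 2) with squared distance 340. The circle on this segment as diameter has centre (-1, 4) and r² = 340/4 = 85.
Check (2, -3): distance² to centre = 58 ≤ 85, so it lies inside.
All remaining points lie in this disk, and no smaller disk contains both endpoints, so this is the minimum enclosing circle.
r = √85 ≈ 9.22.

9.22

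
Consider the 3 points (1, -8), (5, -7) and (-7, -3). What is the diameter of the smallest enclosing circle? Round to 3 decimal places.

12.649

Call the three points A, B, C in the order given.
Side lengths²: AB² = 17, AC² = 89, BC² = 160.
Since BC² = 160 ≥ 89 + 17 = 106, the angle opposite BC is not acute, so the smallest enclosing circle has BC as diameter.
Centre = midpoint of BC = (-1, -5), r² = 160/4 = 40.
Diameter = 2r = 2√40 ≈ 12.649.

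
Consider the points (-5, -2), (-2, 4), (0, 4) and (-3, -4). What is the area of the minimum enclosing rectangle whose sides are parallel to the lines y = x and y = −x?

38.5

In coordinates u = x + y, v = x − y the rectangle is axis-aligned; the map (x,y)→(u,v) scales areas by 2.
u-values: -7, 2, 4, -7; range = 4 − (-7) = 11.
v-values: -3, -6, -4, 1; range = 1 − (-6) = 7.
Area = (11 × 7) / 2 = 38.5.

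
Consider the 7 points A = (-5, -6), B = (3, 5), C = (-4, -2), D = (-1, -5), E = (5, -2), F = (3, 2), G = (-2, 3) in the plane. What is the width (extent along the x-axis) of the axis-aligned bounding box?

max x = 5, min x = -5, so width = 10.

10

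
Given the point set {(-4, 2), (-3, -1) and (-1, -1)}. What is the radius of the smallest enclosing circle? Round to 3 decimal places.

Call the three points A, B, C in the order given.
Side lengths²: AB² = 10, AC² = 18, BC² = 4.
Since AC² = 18 ≥ 10 + 4 = 14, the angle opposite AC is not acute, so the smallest enclosing circle has AC as diameter.
Centre = midpoint of AC = (-2.5, 0.5), r² = 18/4 = 4.5.
r = √(4.5) ≈ 2.121.

2.121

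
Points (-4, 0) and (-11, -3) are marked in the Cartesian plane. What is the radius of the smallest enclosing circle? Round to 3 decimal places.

3.808

The smallest circle enclosing two points has them as diameter endpoints.
Centre = midpoint = (-7.5, -1.5); r² = |(-4, 0)−(-11, -3)|²/4 = 58/4 = 14.5.
r = √(14.5) ≈ 3.808.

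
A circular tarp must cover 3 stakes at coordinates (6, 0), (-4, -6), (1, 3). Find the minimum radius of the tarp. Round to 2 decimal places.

5.83

Call the three points A, B, C in the order given.
Side lengths²: AB² = 136, AC² = 34, BC² = 106.
Since AB² = 136 < 106 + 34 = 140, the triangle is acute, so the smallest enclosing circle is the circumcircle.
Circumcentre = (0.9, -17/6), r² = 15317/450.
r = √(15317/450) ≈ 5.83.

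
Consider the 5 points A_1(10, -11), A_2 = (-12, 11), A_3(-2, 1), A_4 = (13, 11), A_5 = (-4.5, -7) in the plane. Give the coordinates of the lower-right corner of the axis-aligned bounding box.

(13, -11)

x-range [-12, 13], y-range [-11, 11].
The lower-right corner is (13, -11).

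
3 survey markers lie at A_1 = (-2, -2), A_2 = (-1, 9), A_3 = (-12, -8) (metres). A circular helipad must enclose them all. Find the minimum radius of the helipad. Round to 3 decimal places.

10.124

Side lengths²: A_1A_2² = 122, A_1A_3² = 136, A_2A_3² = 410.
Since A_2A_3² = 410 ≥ 136 + 122 = 258, the angle opposite A_2A_3 is not acute, so the smallest enclosing circle has A_2A_3 as diameter.
Centre = midpoint of A_2A_3 = (-6.5, 0.5), r² = 410/4 = 102.5.
r = √(102.5) ≈ 10.124.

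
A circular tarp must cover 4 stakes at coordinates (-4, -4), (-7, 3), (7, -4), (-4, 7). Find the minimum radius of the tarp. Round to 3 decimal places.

7.906

A smallest enclosing disk is always determined by at most three of the input points on its boundary.
The minimum enclosing circle is determined by three boundary points: (-7, 3), (7, -4), (-4, 7).
Their circumcentre is (0.5, 0.5) with r² = 62.5.
The farthest remaining point (-4, -4) is at distance² 40.5 ≤ 62.5.
r = √(62.5) ≈ 7.906.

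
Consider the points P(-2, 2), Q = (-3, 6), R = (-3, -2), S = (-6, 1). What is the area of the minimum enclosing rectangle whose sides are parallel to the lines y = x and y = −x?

In coordinates u = x + y, v = x − y the rectangle is axis-aligned; the map (x,y)→(u,v) scales areas by 2.
u-values: 0, 3, -5, -5; range = 3 − (-5) = 8.
v-values: -4, -9, -1, -7; range = -1 − (-9) = 8.
Area = (8 × 8) / 2 = 32.

32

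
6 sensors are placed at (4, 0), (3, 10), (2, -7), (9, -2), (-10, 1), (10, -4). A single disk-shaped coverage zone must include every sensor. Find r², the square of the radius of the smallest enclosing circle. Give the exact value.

10625/98

A smallest enclosing disk is always determined by at most three of the input points on its boundary.
The minimum enclosing circle is determined by three boundary points: (3, 10), (-10, 1), (10, -4).
Their circumcentre is (5/14, -1/14) with r² = 10625/98.
The farthest remaining point (9, -2) is at distance² 7685/98 ≤ 10625/98.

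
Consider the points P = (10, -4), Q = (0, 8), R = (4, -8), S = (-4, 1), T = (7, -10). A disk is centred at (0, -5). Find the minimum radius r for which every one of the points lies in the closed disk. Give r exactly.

13

The required radius is the distance from (0, -5) to the farthest point.
Squared distances: 101, 169, 25, 52, 74.
Maximum is 169, attained at Q.
r = √169 = 13.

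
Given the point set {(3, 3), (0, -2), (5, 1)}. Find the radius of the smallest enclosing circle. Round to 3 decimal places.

Call the three points A, B, C in the order given.
Side lengths²: AB² = 34, AC² = 8, BC² = 34.
Since BC² = 34 < 34 + 8 = 42, the triangle is acute, so the smallest enclosing circle is the circumcircle.
Circumcentre = (2.125, 0.125), r² = 9.03125.
r = √(9.03125) ≈ 3.005.

3.005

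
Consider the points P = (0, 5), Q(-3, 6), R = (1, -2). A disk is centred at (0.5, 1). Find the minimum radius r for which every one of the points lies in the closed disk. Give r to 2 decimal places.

6.10

The required radius is the distance from (0.5, 1) to the farthest point.
Squared distances: 16.25, 37.25, 9.25.
Maximum is 37.25, attained at Q.
r = √(37.25) ≈ 6.10.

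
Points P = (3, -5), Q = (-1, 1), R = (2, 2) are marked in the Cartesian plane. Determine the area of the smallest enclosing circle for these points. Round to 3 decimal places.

42.191

Side lengths²: PQ² = 52, PR² = 50, QR² = 10.
Since PQ² = 52 < 50 + 10 = 60, the triangle is acute, so the smallest enclosing circle is the circumcircle.
Circumcentre = (17/11, -18/11), r² = 1625/121.
Area = π·r² = π·1625/121 ≈ 42.191.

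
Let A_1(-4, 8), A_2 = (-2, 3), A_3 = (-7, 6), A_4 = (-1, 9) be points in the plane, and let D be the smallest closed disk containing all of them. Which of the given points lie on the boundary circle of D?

The minimum enclosing circle of a finite set is fixed by two of the points (as a diameter) or three (as a circumcircle).
The minimum enclosing circle is determined by three boundary points: A_2, A_3, A_4.
Their circumcentre is (-75/22, 139/22) with r² = 3145/242.
The farthest remaining point A_1 is at distance² 769/242 ≤ 3145/242.
The points at distance exactly r from the centre are A_2, A_3, A_4 — 3 points.

A_2, A_3, A_4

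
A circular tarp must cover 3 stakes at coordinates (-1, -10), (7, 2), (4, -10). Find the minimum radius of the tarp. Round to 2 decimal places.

7.21

Call the three points A, B, C in the order given.
Side lengths²: AB² = 208, AC² = 25, BC² = 153.
Since AB² = 208 ≥ 153 + 25 = 178, the angle opposite AB is not acute, so the smallest enclosing circle has AB as diameter.
Centre = midpoint of AB = (3, -4), r² = 208/4 = 52.
r = √52 ≈ 7.21.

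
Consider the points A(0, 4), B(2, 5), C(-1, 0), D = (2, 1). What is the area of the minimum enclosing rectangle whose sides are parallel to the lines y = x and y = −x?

In coordinates u = x + y, v = x − y the rectangle is axis-aligned; the map (x,y)→(u,v) scales areas by 2.
u-values: 4, 7, -1, 3; range = 7 − (-1) = 8.
v-values: -4, -3, -1, 1; range = 1 − (-4) = 5.
Area = (8 × 5) / 2 = 20.

20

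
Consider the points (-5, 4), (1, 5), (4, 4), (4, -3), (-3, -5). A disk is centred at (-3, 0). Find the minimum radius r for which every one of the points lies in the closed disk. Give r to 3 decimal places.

The required radius is the distance from (-3, 0) to the farthest point.
Squared distances: 20, 41, 65, 58, 25.
Maximum is 65, attained at (4, 4).
r = √65 ≈ 8.062.

8.062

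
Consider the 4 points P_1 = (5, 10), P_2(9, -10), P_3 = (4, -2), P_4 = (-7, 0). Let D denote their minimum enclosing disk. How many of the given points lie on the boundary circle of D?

3

The minimum enclosing circle is determined by three boundary points: P_1, P_2, P_4.
Their circumcentre is (26/7, -23/35) with r² = 141154/1225.
The farthest remaining point P_3 is at distance² 2309/1225 ≤ 141154/1225.
The points at distance exactly r from the centre are P_1, P_2, P_4 — 3 points.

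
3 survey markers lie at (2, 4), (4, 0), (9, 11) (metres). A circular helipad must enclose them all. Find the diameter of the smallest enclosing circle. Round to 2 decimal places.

Call the three points A, B, C in the order given.
Side lengths²: AB² = 20, AC² = 98, BC² = 146.
Since BC² = 146 ≥ 98 + 20 = 118, the angle opposite BC is not acute, so the smallest enclosing circle has BC as diameter.
Centre = midpoint of BC = (6.5, 5.5), r² = 146/4 = 36.5.
Diameter = 2r = 2√(36.5) ≈ 12.08.

12.08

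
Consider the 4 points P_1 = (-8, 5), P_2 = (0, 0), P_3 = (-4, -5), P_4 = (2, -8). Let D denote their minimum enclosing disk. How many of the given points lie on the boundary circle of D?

The minimum enclosing circle of a finite set is fixed by two of the points (as a diameter) or three (as a circumcircle).
The farthest pair is P_1–P_4 with squared distance 269. The circle on this segment as diameter has centre (-3, -1.5) and r² = 269/4 = 67.25.
Check P_2: distance² to centre = 11.25 ≤ 67.25, so it lies inside.
All remaining points lie in this disk, and no smaller disk contains both endpoints, so this is the minimum enclosing circle.
The points at distance exactly r from the centre are P_1, P_4 — 2 points.

2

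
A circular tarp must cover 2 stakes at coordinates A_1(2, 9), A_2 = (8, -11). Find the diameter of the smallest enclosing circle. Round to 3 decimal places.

The smallest circle enclosing two points has them as diameter endpoints.
Centre = midpoint = (5, -1); r² = |A_1A_2|²/4 = 436/4 = 109.
Diameter = 2r = 2√109 ≈ 20.881.

20.881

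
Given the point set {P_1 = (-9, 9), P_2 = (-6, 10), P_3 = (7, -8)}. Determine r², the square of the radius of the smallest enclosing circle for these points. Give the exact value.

136.25

Side lengths²: P_1P_2² = 10, P_1P_3² = 545, P_2P_3² = 493.
Since P_1P_3² = 545 ≥ 493 + 10 = 503, the angle opposite P_1P_3 is not acute, so the smallest enclosing circle has P_1P_3 as diameter.
Centre = midpoint of P_1P_3 = (-1, 0.5), r² = 545/4 = 136.25.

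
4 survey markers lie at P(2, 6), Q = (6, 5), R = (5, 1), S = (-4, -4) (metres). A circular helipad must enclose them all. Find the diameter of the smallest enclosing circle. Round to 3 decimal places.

The minimum enclosing circle of a finite set is fixed by two of the points (as a diameter) or three (as a circumcircle).
The farthest pair is Q–S with squared distance 181. The circle on this segment as diameter has centre (1, 0.5) and r² = 181/4 = 45.25.
Check P: distance² to centre = 31.25 ≤ 45.25, so it lies inside.
All remaining points lie in this disk, and no smaller disk contains both endpoints, so this is the minimum enclosing circle.
Diameter = 2r = 2√(45.25) ≈ 13.454.

13.454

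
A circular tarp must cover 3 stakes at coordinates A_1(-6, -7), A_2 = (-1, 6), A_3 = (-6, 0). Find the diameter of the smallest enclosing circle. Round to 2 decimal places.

Side lengths²: A_1A_2² = 194, A_1A_3² = 49, A_2A_3² = 61.
Since A_1A_2² = 194 ≥ 61 + 49 = 110, the angle opposite A_1A_2 is not acute, so the smallest enclosing circle has A_1A_2 as diameter.
Centre = midpoint of A_1A_2 = (-3.5, -0.5), r² = 194/4 = 48.5.
Diameter = 2r = 2√(48.5) ≈ 13.93.

13.93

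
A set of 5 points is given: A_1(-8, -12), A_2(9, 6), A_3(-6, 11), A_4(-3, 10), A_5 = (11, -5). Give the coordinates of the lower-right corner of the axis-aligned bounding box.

x-range [-8, 11], y-range [-12, 11].
The lower-right corner is (11, -12).

(11, -12)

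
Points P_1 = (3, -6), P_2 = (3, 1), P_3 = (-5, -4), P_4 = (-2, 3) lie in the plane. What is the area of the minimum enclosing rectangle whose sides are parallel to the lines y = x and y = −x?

In coordinates u = x + y, v = x − y the rectangle is axis-aligned; the map (x,y)→(u,v) scales areas by 2.
u-values: -3, 4, -9, 1; range = 4 − (-9) = 13.
v-values: 9, 2, -1, -5; range = 9 − (-5) = 14.
Area = (13 × 14) / 2 = 91.

91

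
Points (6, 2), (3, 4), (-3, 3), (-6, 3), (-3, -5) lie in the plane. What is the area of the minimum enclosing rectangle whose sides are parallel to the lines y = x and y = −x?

104

In coordinates u = x + y, v = x − y the rectangle is axis-aligned; the map (x,y)→(u,v) scales areas by 2.
u-values: 8, 7, 0, -3, -8; range = 8 − (-8) = 16.
v-values: 4, -1, -6, -9, 2; range = 4 − (-9) = 13.
Area = (16 × 13) / 2 = 104.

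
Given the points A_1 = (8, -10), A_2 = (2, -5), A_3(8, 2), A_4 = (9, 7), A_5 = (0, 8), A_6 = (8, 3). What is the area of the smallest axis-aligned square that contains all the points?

324

The bounding box has width 9 and height 18.
An axis-aligned square enclosing the set must have side ≥ max(width, height).
So the minimum side is max(9, 18) = 18.
Area = 18² = 324.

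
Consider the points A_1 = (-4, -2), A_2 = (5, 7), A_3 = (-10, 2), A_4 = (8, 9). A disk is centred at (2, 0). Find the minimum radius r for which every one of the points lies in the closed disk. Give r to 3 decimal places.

12.166

The required radius is the distance from (2, 0) to the farthest point.
Squared distances: 40, 58, 148, 117.
Maximum is 148, attained at A_3.
r = √148 ≈ 12.166.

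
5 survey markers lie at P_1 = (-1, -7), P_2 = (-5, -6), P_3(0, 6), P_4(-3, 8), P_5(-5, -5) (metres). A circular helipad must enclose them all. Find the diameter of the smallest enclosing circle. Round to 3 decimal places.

By Welzl's lemma the MEC is supported by two points (diametrically opposite) or three points (on a circumcircle).
The farthest pair is P_1–P_4 with squared distance 229. The circle on this segment as diameter has centre (-2, 0.5) and r² = 229/4 = 57.25.
Check P_2: distance² to centre = 51.25 ≤ 57.25, so it lies inside.
All remaining points lie in this disk, and no smaller disk contains both endpoints, so this is the minimum enclosing circle.
Diameter = 2r = 2√(57.25) ≈ 15.133.

15.133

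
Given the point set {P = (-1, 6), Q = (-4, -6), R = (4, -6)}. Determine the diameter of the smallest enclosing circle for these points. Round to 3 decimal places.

13.400

Side lengths²: PQ² = 153, PR² = 169, QR² = 64.
Since PR² = 169 < 153 + 64 = 217, the triangle is acute, so the smallest enclosing circle is the circumcircle.
Circumcentre = (0, -0.625), r² = 44.890625.
Diameter = 2r = 2√(44.890625) ≈ 13.400.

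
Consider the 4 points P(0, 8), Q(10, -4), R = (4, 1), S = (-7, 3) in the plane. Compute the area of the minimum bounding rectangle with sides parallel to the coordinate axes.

x ranges over [-7, 10], width 17.
y ranges over [-4, 8], height 12.
Area = 17 × 12 = 204.

204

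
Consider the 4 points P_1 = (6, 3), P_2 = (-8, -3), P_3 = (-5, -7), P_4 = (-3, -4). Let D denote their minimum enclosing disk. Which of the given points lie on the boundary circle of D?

P_1, P_2, P_3

The minimum enclosing circle of a finite set is fixed by two of the points (as a diameter) or three (as a circumcircle).
The minimum enclosing circle is determined by three boundary points: P_1, P_2, P_3.
Their circumcentre is (-53/74, -49/74) with r² = 160225/2738.
The farthest remaining point P_4 is at distance² 44785/2738 ≤ 160225/2738.
The points at distance exactly r from the centre are P_1, P_2, P_3 — 3 points.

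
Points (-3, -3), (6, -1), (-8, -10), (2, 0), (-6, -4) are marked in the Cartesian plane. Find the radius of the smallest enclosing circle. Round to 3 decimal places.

By Welzl's lemma the MEC is supported by two points (diametrically opposite) or three points (on a circumcircle).
The farthest pair is (6, -1)–(-8, -10) with squared distance 277. The circle on this segment as diameter has centre (-1, -5.5) and r² = 277/4 = 69.25.
Check (-3, -3): distance² to centre = 10.25 ≤ 69.25, so it lies inside.
All remaining points lie in this disk, and no smaller disk contains both endpoints, so this is the minimum enclosing circle.
r = √(69.25) ≈ 8.322.

8.322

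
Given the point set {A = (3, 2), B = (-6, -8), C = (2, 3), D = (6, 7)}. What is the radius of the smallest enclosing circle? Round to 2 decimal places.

9.60

By Welzl's lemma the MEC is supported by two points (diametrically opposite) or three points (on a circumcircle).
The farthest pair is B–D with squared distance 369. The circle on this segment as diameter has centre (0, -0.5) and r² = 369/4 = 92.25.
Check A: distance² to centre = 15.25 ≤ 92.25, so it lies inside.
All remaining points lie in this disk, and no smaller disk contains both endpoints, so this is the minimum enclosing circle.
r = √(92.25) ≈ 9.60.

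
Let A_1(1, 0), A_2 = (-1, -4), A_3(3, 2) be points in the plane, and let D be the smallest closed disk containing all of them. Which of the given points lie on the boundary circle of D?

Side lengths²: A_1A_2² = 20, A_1A_3² = 8, A_2A_3² = 52.
Since A_2A_3² = 52 ≥ 20 + 8 = 28, the angle opposite A_2A_3 is not acute, so the smallest enclosing circle has A_2A_3 as diameter.
Centre = midpoint of A_2A_3 = (1, -1), r² = 52/4 = 13.
The points at distance exactly r from the centre are A_2, A_3 — 2 points.

A_2, A_3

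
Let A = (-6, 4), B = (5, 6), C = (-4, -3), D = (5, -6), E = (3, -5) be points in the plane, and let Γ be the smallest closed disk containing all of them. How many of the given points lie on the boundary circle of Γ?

The minimum enclosing circle of a finite set is fixed by two of the points (as a diameter) or three (as a circumcircle).
The minimum enclosing circle is determined by three boundary points: A, B, D.
Their circumcentre is (9/22, 0) with r² = 27625/484.
The farthest remaining point E is at distance² 15349/484 ≤ 27625/484.
The points at distance exactly r from the centre are A, B, D — 3 points.

3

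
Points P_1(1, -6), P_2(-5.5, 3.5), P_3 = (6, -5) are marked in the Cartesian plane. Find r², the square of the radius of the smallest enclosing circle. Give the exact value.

Side lengths²: P_1P_2² = 132.5, P_1P_3² = 26, P_2P_3² = 204.5.
Since P_2P_3² = 204.5 ≥ 132.5 + 26 = 158.5, the angle opposite P_2P_3 is not acute, so the smallest enclosing circle has P_2P_3 as diameter.
Centre = midpoint of P_2P_3 = (0.25, -0.75), r² = 204.5/4 = 51.125.

51.125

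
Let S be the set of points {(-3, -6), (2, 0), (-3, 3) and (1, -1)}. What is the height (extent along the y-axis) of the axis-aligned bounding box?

9

max y = 3, min y = -6, so height = 9.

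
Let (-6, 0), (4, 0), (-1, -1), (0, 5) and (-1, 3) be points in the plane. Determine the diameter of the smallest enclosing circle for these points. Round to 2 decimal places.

10.00

A smallest enclosing disk is always determined by at most three of the input points on its boundary.
The minimum enclosing circle is determined by three boundary points: (-6, 0), (4, 0), (0, 5).
Their circumcentre is (-1, 0.1) with r² = 25.01.
The farthest remaining point (-1, 3) is at distance² 8.41 ≤ 25.01.
Diameter = 2r = 2√(25.01) ≈ 10.00.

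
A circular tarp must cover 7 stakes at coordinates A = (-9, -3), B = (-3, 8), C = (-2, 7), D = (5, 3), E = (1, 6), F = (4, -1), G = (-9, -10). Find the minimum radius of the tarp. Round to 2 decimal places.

A smallest enclosing disk is always determined by at most three of the input points on its boundary.
The minimum enclosing circle is determined by three boundary points: B, D, G.
Their circumcentre is (-207/58, -105/58) with r² = 162425/1682.
The farthest remaining point E is at distance² 137717/1682 ≤ 162425/1682.
r = √(162425/1682) ≈ 9.83.

9.83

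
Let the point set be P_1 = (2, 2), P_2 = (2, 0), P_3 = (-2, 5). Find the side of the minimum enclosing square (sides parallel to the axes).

The bounding box has width 4 and height 5.
An axis-aligned square enclosing the set must have side ≥ max(width, height).
So the minimum side is max(4, 5) = 5.

5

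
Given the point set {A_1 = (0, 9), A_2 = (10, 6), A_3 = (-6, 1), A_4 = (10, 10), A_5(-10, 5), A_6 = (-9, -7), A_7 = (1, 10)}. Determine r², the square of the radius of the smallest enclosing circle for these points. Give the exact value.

A smallest enclosing disk is always determined by at most three of the input points on its boundary.
The farthest pair is A_4–A_6 with squared distance 650. The circle on this segment as diameter has centre (0.5, 1.5) and r² = 650/4 = 162.5.
Check A_1: distance² to centre = 56.5 ≤ 162.5, so it lies inside.
All remaining points lie in this disk, and no smaller disk contains both endpoints, so this is the minimum enclosing circle.

162.5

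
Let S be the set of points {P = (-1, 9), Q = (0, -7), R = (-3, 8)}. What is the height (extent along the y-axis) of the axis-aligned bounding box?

16

max y = 9, min y = -7, so height = 16.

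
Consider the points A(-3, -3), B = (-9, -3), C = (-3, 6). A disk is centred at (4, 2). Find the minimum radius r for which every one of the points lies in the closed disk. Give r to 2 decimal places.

The required radius is the distance from (4, 2) to the farthest point.
Squared distances: 74, 194, 65.
Maximum is 194, attained at B.
r = √194 ≈ 13.93.

13.93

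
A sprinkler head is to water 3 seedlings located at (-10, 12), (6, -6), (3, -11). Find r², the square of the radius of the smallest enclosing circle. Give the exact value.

174.5

Call the three points A, B, C in the order given.
Side lengths²: AB² = 580, AC² = 698, BC² = 34.
Since AC² = 698 ≥ 580 + 34 = 614, the angle opposite AC is not acute, so the smallest enclosing circle has AC as diameter.
Centre = midpoint of AC = (-3.5, 0.5), r² = 698/4 = 174.5.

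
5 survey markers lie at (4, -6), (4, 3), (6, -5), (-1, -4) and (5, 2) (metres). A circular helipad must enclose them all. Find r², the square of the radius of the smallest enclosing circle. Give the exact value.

The minimum enclosing circle is determined by three boundary points: (4, 3), (6, -5), (-1, -4).
Their circumcentre is (79/27, -41/27) with r² = 15725/729.
The farthest remaining point (4, -6) is at distance² 15482/729 ≤ 15725/729.

15725/729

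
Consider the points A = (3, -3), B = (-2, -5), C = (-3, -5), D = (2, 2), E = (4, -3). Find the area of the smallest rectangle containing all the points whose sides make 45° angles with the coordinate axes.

42

In coordinates u = x + y, v = x − y the rectangle is axis-aligned; the map (x,y)→(u,v) scales areas by 2.
u-values: 0, -7, -8, 4, 1; range = 4 − (-8) = 12.
v-values: 6, 3, 2, 0, 7; range = 7 − 0 = 7.
Area = (12 × 7) / 2 = 42.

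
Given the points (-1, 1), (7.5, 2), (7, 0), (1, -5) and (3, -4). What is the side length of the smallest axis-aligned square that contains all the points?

8.5

The bounding box has width 8.5 and height 7.
An axis-aligned square enclosing the set must have side ≥ max(width, height).
So the minimum side is max(8.5, 7) = 8.5.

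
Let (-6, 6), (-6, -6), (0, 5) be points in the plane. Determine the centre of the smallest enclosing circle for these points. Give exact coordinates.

Call the three points A, B, C in the order given.
Side lengths²: AB² = 144, AC² = 37, BC² = 157.
Since BC² = 157 < 144 + 37 = 181, the triangle is acute, so the smallest enclosing circle is the circumcircle.
Circumcentre = (-47/12, 0), r² = 5809/144.
Centre = (-47/12, 0).

(-47/12, 0)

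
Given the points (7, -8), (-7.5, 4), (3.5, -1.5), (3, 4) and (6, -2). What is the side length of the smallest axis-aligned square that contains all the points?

14.5

The bounding box has width 14.5 and height 12.
An axis-aligned square enclosing the set must have side ≥ max(width, height).
So the minimum side is max(14.5, 12) = 14.5.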